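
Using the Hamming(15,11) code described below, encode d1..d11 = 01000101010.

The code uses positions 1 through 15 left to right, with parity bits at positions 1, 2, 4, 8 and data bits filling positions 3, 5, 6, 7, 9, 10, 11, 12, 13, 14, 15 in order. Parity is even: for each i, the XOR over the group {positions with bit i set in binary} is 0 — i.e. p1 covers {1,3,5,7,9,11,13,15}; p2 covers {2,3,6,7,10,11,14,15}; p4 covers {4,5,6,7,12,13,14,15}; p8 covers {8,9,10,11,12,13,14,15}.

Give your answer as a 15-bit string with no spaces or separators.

Place data at non-parity positions: p1 p2 0 p4 1 0 0 p8 0 1 0 1 0 1 0
p1 (pos 1,3,5,7,9,11,13,15): XOR of data positions = 0⊕1⊕0⊕0⊕0⊕0⊕0 = 1
p2 (pos 2,3,6,7,10,11,14,15): XOR of data positions = 0⊕0⊕0⊕1⊕0⊕1⊕0 = 0
p4 (pos 4,5,6,7,12,13,14,15): XOR of data positions = 1⊕0⊕0⊕1⊕0⊕1⊕0 = 1
p8 (pos 8,9,10,11,12,13,14,15): XOR of data positions = 0⊕1⊕0⊕1⊕0⊕1⊕0 = 1
Codeword: 100110010101010

100110010101010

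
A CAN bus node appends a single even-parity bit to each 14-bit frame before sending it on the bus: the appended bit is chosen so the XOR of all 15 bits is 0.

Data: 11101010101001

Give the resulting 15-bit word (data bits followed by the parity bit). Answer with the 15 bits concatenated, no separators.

XOR of the 14 data bits: 1⊕1⊕1⊕0⊕1⊕0⊕1⊕0⊕1⊕0⊕1⊕0⊕0⊕1 = 0
Parity bit = 0 (so all 15 bits XOR to 0).

111010101010010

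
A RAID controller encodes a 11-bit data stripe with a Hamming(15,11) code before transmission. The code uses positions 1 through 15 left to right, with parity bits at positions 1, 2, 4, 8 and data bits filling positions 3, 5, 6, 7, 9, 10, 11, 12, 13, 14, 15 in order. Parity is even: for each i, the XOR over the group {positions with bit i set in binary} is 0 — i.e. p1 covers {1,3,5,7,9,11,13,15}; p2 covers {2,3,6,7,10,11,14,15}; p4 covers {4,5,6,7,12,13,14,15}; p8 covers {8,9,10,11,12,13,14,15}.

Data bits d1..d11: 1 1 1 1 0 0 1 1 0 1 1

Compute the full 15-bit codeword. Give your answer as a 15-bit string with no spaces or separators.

101011100011011

Place data at non-parity positions: p1 p2 1 p4 1 1 1 p8 0 0 1 1 0 1 1
p1 (pos 1,3,5,7,9,11,13,15): XOR of data positions = 1⊕1⊕1⊕0⊕1⊕0⊕1 = 1
p2 (pos 2,3,6,7,10,11,14,15): XOR of data positions = 1⊕1⊕1⊕0⊕1⊕1⊕1 = 0
p4 (pos 4,5,6,7,12,13,14,15): XOR of data positions = 1⊕1⊕1⊕1⊕0⊕1⊕1 = 0
p8 (pos 8,9,10,11,12,13,14,15): XOR of data positions = 0⊕0⊕1⊕1⊕0⊕1⊕1 = 0
Codeword: 101011100011011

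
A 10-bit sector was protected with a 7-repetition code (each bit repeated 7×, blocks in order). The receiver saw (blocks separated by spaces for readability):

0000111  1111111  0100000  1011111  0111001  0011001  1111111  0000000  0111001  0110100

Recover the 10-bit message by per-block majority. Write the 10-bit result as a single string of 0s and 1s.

0101101010

Block 1 (0000111): 3 ones → 0
Block 2 (1111111): 7 ones → 1
Block 3 (0100000): 1 one → 0
Block 4 (1011111): 6 ones → 1
Block 5 (0111001): 4 ones → 1
Block 6 (0011001): 3 ones → 0
Block 7 (1111111): 7 ones → 1
Block 8 (0000000): 0 ones → 0
Block 9 (0111001): 4 ones → 1
Block 10 (0110100): 3 ones → 0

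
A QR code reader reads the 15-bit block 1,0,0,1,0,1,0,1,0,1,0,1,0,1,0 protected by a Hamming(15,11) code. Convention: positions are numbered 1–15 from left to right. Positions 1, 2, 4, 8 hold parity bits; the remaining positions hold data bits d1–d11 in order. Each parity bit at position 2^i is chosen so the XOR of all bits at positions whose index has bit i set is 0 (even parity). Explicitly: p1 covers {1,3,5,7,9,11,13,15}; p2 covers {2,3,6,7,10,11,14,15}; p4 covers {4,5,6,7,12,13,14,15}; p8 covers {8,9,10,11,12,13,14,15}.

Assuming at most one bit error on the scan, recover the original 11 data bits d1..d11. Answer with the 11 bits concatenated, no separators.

s1 (pos 1,3,5,7,9,11,13,15): 1⊕0⊕0⊕0⊕0⊕0⊕0⊕0 = 1
s2 (pos 2,3,6,7,10,11,14,15): 0⊕0⊕1⊕0⊕1⊕0⊕1⊕0 = 1
s4 (pos 4,5,6,7,12,13,14,15): 1⊕0⊕1⊕0⊕1⊕0⊕1⊕0 = 0
s8 (pos 8,9,10,11,12,13,14,15): 1⊕0⊕1⊕0⊕1⊕0⊕1⊕0 = 0
Syndrome s8…s1 = 0011 → error at position 3.
Flip position 3: 100101010101010 → 101101010101010
Read data bits from positions 3,5,6,7,9,10,11,12,13,14,15: 10100101010

10100101010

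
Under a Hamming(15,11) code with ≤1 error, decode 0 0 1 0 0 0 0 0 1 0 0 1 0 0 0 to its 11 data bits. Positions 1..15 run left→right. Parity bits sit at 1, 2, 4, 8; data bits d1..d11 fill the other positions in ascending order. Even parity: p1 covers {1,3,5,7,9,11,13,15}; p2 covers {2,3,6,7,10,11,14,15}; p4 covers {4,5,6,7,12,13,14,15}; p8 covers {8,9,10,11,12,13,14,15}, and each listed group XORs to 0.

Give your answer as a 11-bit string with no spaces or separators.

10101001000

s1 (pos 1,3,5,7,9,11,13,15): 0⊕1⊕0⊕0⊕1⊕0⊕0⊕0 = 0
s2 (pos 2,3,6,7,10,11,14,15): 0⊕1⊕0⊕0⊕0⊕0⊕0⊕0 = 1
s4 (pos 4,5,6,7,12,13,14,15): 0⊕0⊕0⊕0⊕1⊕0⊕0⊕0 = 1
s8 (pos 8,9,10,11,12,13,14,15): 0⊕1⊕0⊕0⊕1⊕0⊕0⊕0 = 0
Syndrome s8…s1 = 0110 → error at position 6.
Flip position 6: 001000001001000 → 001001001001000
Read data bits from positions 3,5,6,7,9,10,11,12,13,14,15: 10101001000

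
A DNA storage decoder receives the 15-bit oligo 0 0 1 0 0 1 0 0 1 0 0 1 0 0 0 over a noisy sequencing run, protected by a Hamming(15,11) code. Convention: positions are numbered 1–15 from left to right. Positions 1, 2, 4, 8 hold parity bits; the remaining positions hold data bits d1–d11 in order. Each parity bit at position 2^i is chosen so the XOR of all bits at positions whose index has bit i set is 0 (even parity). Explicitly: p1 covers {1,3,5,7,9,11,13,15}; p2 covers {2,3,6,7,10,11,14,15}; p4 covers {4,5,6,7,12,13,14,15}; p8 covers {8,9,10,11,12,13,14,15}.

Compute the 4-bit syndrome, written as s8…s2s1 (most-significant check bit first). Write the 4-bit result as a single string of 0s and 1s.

0000

s1 (pos 1,3,5,7,9,11,13,15): 0⊕1⊕0⊕0⊕1⊕0⊕0⊕0 = 0
s2 (pos 2,3,6,7,10,11,14,15): 0⊕1⊕1⊕0⊕0⊕0⊕0⊕0 = 0
s4 (pos 4,5,6,7,12,13,14,15): 0⊕0⊕1⊕0⊕1⊕0⊕0⊕0 = 0
s8 (pos 8,9,10,11,12,13,14,15): 0⊕1⊕0⊕0⊕1⊕0⊕0⊕0 = 0
Syndrome s8…s1 = 0000 → no error.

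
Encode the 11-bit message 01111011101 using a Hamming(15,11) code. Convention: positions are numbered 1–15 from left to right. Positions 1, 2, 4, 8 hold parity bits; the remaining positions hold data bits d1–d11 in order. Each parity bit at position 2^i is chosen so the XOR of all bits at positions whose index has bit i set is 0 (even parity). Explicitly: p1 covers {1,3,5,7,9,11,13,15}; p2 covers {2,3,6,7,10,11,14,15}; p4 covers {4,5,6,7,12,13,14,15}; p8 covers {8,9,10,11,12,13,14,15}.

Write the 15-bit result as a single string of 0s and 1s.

Place data at non-parity positions: p1 p2 0 p4 1 1 1 p8 1 0 1 1 1 0 1
p1 (pos 1,3,5,7,9,11,13,15): XOR of data positions = 0⊕1⊕1⊕1⊕1⊕1⊕1 = 0
p2 (pos 2,3,6,7,10,11,14,15): XOR of data positions = 0⊕1⊕1⊕0⊕1⊕0⊕1 = 0
p4 (pos 4,5,6,7,12,13,14,15): XOR of data positions = 1⊕1⊕1⊕1⊕1⊕0⊕1 = 0
p8 (pos 8,9,10,11,12,13,14,15): XOR of data positions = 1⊕0⊕1⊕1⊕1⊕0⊕1 = 1
Codeword: 000011111011101

000011111011101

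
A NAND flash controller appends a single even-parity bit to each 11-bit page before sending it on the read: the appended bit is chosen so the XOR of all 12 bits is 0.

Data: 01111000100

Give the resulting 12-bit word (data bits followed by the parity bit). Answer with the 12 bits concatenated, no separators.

XOR of the 11 data bits: 0⊕1⊕1⊕1⊕1⊕0⊕0⊕0⊕1⊕0⊕0 = 1
Parity bit = 1 (so all 12 bits XOR to 0).

011110001001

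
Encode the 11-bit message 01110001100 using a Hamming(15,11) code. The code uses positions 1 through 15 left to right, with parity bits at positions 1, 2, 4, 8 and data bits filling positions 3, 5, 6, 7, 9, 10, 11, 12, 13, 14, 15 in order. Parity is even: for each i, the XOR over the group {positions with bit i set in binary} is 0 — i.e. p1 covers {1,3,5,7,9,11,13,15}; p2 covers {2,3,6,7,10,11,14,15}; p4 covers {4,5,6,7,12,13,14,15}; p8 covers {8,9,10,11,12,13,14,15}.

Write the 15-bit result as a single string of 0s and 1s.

100111100001100

Place data at non-parity positions: p1 p2 0 p4 1 1 1 p8 0 0 0 1 1 0 0
p1 (pos 1,3,5,7,9,11,13,15): XOR of data positions = 0⊕1⊕1⊕0⊕0⊕1⊕0 = 1
p2 (pos 2,3,6,7,10,11,14,15): XOR of data positions = 0⊕1⊕1⊕0⊕0⊕0⊕0 = 0
p4 (pos 4,5,6,7,12,13,14,15): XOR of data positions = 1⊕1⊕1⊕1⊕1⊕0⊕0 = 1
p8 (pos 8,9,10,11,12,13,14,15): XOR of data positions = 0⊕0⊕0⊕1⊕1⊕0⊕0 = 0
Codeword: 100111100001100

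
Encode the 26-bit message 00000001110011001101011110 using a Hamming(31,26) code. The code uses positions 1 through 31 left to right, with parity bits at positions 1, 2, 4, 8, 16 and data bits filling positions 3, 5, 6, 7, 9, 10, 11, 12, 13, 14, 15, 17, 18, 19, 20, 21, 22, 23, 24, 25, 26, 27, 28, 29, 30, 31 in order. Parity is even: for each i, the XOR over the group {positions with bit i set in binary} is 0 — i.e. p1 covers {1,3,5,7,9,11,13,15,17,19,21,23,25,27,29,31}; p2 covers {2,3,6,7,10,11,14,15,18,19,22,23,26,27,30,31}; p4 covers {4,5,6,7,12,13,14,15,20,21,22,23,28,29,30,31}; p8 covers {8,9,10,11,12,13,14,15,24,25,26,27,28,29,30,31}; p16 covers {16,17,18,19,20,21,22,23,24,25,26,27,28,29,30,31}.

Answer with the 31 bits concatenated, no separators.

Place data at non-parity positions: p1 p2 0 p4 0 0 0 p8 0 0 0 1 1 1 0 p16 0 1 1 0 0 1 1 0 1 0 1 1 1 1 0
p1 (pos 1,3,5,7,9,11,13,15,17,19,21,23,25,27,29,31): XOR of data positions = 0⊕0⊕0⊕0⊕0⊕1⊕0⊕0⊕1⊕0⊕1⊕1⊕1⊕1⊕0 = 0
p2 (pos 2,3,6,7,10,11,14,15,18,19,22,23,26,27,30,31): XOR of data positions = 0⊕0⊕0⊕0⊕0⊕1⊕0⊕1⊕1⊕1⊕1⊕0⊕1⊕1⊕0 = 1
p4 (pos 4,5,6,7,12,13,14,15,20,21,22,23,28,29,30,31): XOR of data positions = 0⊕0⊕0⊕1⊕1⊕1⊕0⊕0⊕0⊕1⊕1⊕1⊕1⊕1⊕0 = 0
p8 (pos 8,9,10,11,12,13,14,15,24,25,26,27,28,29,30,31): XOR of data positions = 0⊕0⊕0⊕1⊕1⊕1⊕0⊕0⊕1⊕0⊕1⊕1⊕1⊕1⊕0 = 0
p16 (pos 16,17,18,19,20,21,22,23,24,25,26,27,28,29,30,31): XOR of data positions = 0⊕1⊕1⊕0⊕0⊕1⊕1⊕0⊕1⊕0⊕1⊕1⊕1⊕1⊕0 = 1
Codeword: 0100000000011101011001101011110

0100000000011101011001101011110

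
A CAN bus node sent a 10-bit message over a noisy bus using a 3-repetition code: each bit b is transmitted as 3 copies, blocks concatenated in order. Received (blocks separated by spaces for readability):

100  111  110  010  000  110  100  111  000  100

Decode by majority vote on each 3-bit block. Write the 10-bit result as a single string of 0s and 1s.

Block 1 (100): 1 one → 0
Block 2 (111): 3 ones → 1
Block 3 (110): 2 ones → 1
Block 4 (010): 1 one → 0
Block 5 (000): 0 ones → 0
Block 6 (110): 2 ones → 1
Block 7 (100): 1 one → 0
Block 8 (111): 3 ones → 1
Block 9 (000): 0 ones → 0
Block 10 (100): 1 one → 0

0110010100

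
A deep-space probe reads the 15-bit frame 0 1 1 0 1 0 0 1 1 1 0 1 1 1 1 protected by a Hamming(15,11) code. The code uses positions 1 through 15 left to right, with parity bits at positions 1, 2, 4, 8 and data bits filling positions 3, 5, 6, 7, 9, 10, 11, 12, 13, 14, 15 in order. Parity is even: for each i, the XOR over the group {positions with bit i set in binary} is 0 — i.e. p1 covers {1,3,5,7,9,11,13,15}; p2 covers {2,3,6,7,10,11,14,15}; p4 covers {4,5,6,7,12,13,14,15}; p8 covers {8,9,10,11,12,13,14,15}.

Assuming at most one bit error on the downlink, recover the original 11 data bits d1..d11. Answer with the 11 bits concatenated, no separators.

s1 (pos 1,3,5,7,9,11,13,15): 0⊕1⊕1⊕0⊕1⊕0⊕1⊕1 = 1
s2 (pos 2,3,6,7,10,11,14,15): 1⊕1⊕0⊕0⊕1⊕0⊕1⊕1 = 1
s4 (pos 4,5,6,7,12,13,14,15): 0⊕1⊕0⊕0⊕1⊕1⊕1⊕1 = 1
s8 (pos 8,9,10,11,12,13,14,15): 1⊕1⊕1⊕0⊕1⊕1⊕1⊕1 = 1
Syndrome s8…s1 = 1111 → error at position 15.
Flip position 15: 011010011101111 → 011010011101110
Read data bits from positions 3,5,6,7,9,10,11,12,13,14,15: 11001101110

11001101110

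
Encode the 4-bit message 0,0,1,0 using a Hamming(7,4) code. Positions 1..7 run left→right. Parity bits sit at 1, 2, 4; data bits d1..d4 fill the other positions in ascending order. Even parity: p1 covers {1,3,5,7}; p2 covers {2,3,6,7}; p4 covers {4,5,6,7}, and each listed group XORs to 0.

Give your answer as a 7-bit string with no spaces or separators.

Place data at non-parity positions: p1 p2 0 p4 0 1 0
p1 (pos 1,3,5,7): XOR of data positions = 0⊕0⊕0 = 0
p2 (pos 2,3,6,7): XOR of data positions = 0⊕1⊕0 = 1
p4 (pos 4,5,6,7): XOR of data positions = 0⊕1⊕0 = 1
Codeword: 0101010

0101010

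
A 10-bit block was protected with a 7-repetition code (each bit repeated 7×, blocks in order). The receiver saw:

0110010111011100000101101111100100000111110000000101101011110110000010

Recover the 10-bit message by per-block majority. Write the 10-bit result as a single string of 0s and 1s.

0101010110

Block 1 (0110010): 3 ones → 0
Block 2 (1110111): 6 ones → 1
Block 3 (0000010): 1 one → 0
Block 4 (1101111): 6 ones → 1
Block 5 (1001000): 2 ones → 0
Block 6 (0011111): 5 ones → 1
Block 7 (0000000): 0 ones → 0
Block 8 (1011010): 4 ones → 1
Block 9 (1111011): 6 ones → 1
Block 10 (0000010): 1 one → 0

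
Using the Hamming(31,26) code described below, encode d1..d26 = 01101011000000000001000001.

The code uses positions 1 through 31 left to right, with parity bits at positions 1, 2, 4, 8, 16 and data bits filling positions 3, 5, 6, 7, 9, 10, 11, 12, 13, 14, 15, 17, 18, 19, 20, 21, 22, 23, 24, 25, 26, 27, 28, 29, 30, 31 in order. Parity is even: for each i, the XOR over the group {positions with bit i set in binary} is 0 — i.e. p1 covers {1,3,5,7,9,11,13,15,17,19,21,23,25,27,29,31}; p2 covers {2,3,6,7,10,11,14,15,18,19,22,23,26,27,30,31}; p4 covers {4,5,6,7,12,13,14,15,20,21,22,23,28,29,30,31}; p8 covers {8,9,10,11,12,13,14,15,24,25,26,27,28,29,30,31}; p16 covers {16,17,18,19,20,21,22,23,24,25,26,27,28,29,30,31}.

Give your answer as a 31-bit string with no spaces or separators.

1100110110110000000000001000001

Place data at non-parity positions: p1 p2 0 p4 1 1 0 p8 1 0 1 1 0 0 0 p16 0 0 0 0 0 0 0 0 1 0 0 0 0 0 1
p1 (pos 1,3,5,7,9,11,13,15,17,19,21,23,25,27,29,31): XOR of data positions = 0⊕1⊕0⊕1⊕1⊕0⊕0⊕0⊕0⊕0⊕0⊕1⊕0⊕0⊕1 = 1
p2 (pos 2,3,6,7,10,11,14,15,18,19,22,23,26,27,30,31): XOR of data positions = 0⊕1⊕0⊕0⊕1⊕0⊕0⊕0⊕0⊕0⊕0⊕0⊕0⊕0⊕1 = 1
p4 (pos 4,5,6,7,12,13,14,15,20,21,22,23,28,29,30,31): XOR of data positions = 1⊕1⊕0⊕1⊕0⊕0⊕0⊕0⊕0⊕0⊕0⊕0⊕0⊕0⊕1 = 0
p8 (pos 8,9,10,11,12,13,14,15,24,25,26,27,28,29,30,31): XOR of data positions = 1⊕0⊕1⊕1⊕0⊕0⊕0⊕0⊕1⊕0⊕0⊕0⊕0⊕0⊕1 = 1
p16 (pos 16,17,18,19,20,21,22,23,24,25,26,27,28,29,30,31): XOR of data positions = 0⊕0⊕0⊕0⊕0⊕0⊕0⊕0⊕1⊕0⊕0⊕0⊕0⊕0⊕1 = 0
Codeword: 1100110110110000000000001000001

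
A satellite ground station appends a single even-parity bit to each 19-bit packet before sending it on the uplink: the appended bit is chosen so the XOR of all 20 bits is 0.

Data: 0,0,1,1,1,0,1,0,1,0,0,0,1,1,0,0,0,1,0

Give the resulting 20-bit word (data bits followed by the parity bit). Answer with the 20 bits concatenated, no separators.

XOR of the 19 data bits: 0⊕0⊕1⊕1⊕1⊕0⊕1⊕0⊕1⊕0⊕0⊕0⊕1⊕1⊕0⊕0⊕0⊕1⊕0 = 0
Parity bit = 0 (so all 20 bits XOR to 0).

00111010100011000100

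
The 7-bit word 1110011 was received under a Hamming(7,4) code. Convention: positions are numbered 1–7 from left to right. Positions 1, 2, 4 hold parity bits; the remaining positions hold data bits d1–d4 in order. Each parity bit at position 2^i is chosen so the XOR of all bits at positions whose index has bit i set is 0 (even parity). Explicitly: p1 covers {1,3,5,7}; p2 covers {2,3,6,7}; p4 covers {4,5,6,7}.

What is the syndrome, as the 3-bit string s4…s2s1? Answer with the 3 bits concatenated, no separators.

s1 (pos 1,3,5,7): 1⊕1⊕0⊕1 = 1
s2 (pos 2,3,6,7): 1⊕1⊕1⊕1 = 0
s4 (pos 4,5,6,7): 0⊕0⊕1⊕1 = 0
Syndrome s4…s1 = 001 → error at position 1.

001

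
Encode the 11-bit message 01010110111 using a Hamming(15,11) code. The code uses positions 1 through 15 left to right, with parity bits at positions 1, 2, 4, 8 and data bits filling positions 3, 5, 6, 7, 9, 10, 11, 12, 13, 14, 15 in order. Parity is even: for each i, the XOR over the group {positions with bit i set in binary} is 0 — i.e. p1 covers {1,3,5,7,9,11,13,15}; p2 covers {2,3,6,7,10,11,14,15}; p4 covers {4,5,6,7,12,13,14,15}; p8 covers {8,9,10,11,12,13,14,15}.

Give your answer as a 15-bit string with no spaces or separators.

Place data at non-parity positions: p1 p2 0 p4 1 0 1 p8 0 1 1 0 1 1 1
p1 (pos 1,3,5,7,9,11,13,15): XOR of data positions = 0⊕1⊕1⊕0⊕1⊕1⊕1 = 1
p2 (pos 2,3,6,7,10,11,14,15): XOR of data positions = 0⊕0⊕1⊕1⊕1⊕1⊕1 = 1
p4 (pos 4,5,6,7,12,13,14,15): XOR of data positions = 1⊕0⊕1⊕0⊕1⊕1⊕1 = 1
p8 (pos 8,9,10,11,12,13,14,15): XOR of data positions = 0⊕1⊕1⊕0⊕1⊕1⊕1 = 1
Codeword: 110110110110111

110110110110111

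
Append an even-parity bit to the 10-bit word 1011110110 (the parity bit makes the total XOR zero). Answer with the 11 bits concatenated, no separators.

XOR of the 10 data bits: 1⊕0⊕1⊕1⊕1⊕1⊕0⊕1⊕1⊕0 = 1
Parity bit = 1 (so all 11 bits XOR to 0).

10111101101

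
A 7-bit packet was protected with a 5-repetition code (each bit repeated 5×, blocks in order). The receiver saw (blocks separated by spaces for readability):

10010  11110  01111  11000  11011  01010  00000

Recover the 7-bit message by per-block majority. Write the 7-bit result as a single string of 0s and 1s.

0110100

Block 1 (10010): 2 ones → 0
Block 2 (11110): 4 ones → 1
Block 3 (01111): 4 ones → 1
Block 4 (11000): 2 ones → 0
Block 5 (11011): 4 ones → 1
Block 6 (01010): 2 ones → 0
Block 7 (00000): 0 ones → 0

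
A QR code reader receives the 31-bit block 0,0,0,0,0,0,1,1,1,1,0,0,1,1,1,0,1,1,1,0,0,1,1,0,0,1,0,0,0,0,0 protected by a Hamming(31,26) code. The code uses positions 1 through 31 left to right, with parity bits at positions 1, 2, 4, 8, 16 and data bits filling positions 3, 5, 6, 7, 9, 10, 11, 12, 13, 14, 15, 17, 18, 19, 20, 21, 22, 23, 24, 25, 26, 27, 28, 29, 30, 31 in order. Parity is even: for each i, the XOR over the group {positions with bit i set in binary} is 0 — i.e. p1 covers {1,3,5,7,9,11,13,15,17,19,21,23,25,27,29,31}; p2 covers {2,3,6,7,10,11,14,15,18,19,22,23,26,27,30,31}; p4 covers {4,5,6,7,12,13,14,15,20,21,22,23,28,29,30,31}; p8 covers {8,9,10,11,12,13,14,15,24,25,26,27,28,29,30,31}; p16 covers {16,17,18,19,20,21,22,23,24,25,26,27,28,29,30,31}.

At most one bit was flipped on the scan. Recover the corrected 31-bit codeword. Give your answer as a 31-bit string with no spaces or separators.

0000001111101110111001100100000

s1 (pos 1,3,5,7,9,11,13,15,17,19,21,23,25,27,29,31): 0⊕0⊕0⊕1⊕1⊕0⊕1⊕1⊕1⊕1⊕0⊕1⊕0⊕0⊕0⊕0 = 1
s2 (pos 2,3,6,7,10,11,14,15,18,19,22,23,26,27,30,31): 0⊕0⊕0⊕1⊕1⊕0⊕1⊕1⊕1⊕1⊕1⊕1⊕1⊕0⊕0⊕0 = 1
s4 (pos 4,5,6,7,12,13,14,15,20,21,22,23,28,29,30,31): 0⊕0⊕0⊕1⊕0⊕1⊕1⊕1⊕0⊕0⊕1⊕1⊕0⊕0⊕0⊕0 = 0
s8 (pos 8,9,10,11,12,13,14,15,24,25,26,27,28,29,30,31): 1⊕1⊕1⊕0⊕0⊕1⊕1⊕1⊕0⊕0⊕1⊕0⊕0⊕0⊕0⊕0 = 1
s16 (pos 16,17,18,19,20,21,22,23,24,25,26,27,28,29,30,31): 0⊕1⊕1⊕1⊕0⊕0⊕1⊕1⊕0⊕0⊕1⊕0⊕0⊕0⊕0⊕0 = 0
Syndrome s16…s1 = 01011 → error at position 11.
Flip position 11: 0000001111001110111001100100000 → 0000001111101110111001100100000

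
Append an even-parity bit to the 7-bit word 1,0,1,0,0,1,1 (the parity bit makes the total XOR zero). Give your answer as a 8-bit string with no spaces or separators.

10100110

XOR of the 7 data bits: 1⊕0⊕1⊕0⊕0⊕1⊕1 = 0
Parity bit = 0 (so all 8 bits XOR to 0).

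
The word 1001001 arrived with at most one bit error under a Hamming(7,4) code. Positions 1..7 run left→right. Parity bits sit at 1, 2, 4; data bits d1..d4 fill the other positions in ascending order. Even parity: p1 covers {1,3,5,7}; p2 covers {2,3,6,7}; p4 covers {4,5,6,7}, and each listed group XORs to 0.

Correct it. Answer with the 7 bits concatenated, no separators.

1101001

s1 (pos 1,3,5,7): 1⊕0⊕0⊕1 = 0
s2 (pos 2,3,6,7): 0⊕0⊕0⊕1 = 1
s4 (pos 4,5,6,7): 1⊕0⊕0⊕1 = 0
Syndrome s4…s1 = 010 → error at position 2.
Flip position 2: 1001001 → 1101001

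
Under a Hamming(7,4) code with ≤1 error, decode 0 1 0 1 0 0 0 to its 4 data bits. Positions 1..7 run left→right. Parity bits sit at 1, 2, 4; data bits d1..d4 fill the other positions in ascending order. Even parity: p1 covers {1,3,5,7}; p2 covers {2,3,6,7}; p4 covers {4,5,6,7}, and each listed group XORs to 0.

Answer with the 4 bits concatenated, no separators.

s1 (pos 1,3,5,7): 0⊕0⊕0⊕0 = 0
s2 (pos 2,3,6,7): 1⊕0⊕0⊕0 = 1
s4 (pos 4,5,6,7): 1⊕0⊕0⊕0 = 1
Syndrome s4…s1 = 110 → error at position 6.
Flip position 6: 0101000 → 0101010
Read data bits from positions 3,5,6,7: 0010

0010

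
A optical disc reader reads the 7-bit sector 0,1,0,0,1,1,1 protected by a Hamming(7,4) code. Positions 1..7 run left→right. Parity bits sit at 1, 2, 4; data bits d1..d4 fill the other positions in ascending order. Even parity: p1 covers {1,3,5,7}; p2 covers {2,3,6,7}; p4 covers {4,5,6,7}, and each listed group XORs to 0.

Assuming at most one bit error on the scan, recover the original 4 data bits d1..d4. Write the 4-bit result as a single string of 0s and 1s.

s1 (pos 1,3,5,7): 0⊕0⊕1⊕1 = 0
s2 (pos 2,3,6,7): 1⊕0⊕1⊕1 = 1
s4 (pos 4,5,6,7): 0⊕1⊕1⊕1 = 1
Syndrome s4…s1 = 110 → error at position 6.
Flip position 6: 0100111 → 0100101
Read data bits from positions 3,5,6,7: 0101

0101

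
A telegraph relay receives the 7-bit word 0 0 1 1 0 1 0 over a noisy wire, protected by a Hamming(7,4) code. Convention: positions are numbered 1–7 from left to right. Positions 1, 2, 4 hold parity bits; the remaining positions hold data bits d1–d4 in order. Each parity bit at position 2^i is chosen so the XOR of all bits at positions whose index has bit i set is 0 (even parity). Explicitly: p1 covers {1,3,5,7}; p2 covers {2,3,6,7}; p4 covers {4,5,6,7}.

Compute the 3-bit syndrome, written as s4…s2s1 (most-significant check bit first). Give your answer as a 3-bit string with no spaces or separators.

s1 (pos 1,3,5,7): 0⊕1⊕0⊕0 = 1
s2 (pos 2,3,6,7): 0⊕1⊕1⊕0 = 0
s4 (pos 4,5,6,7): 1⊕0⊕1⊕0 = 0
Syndrome s4…s1 = 001 → error at position 1.

001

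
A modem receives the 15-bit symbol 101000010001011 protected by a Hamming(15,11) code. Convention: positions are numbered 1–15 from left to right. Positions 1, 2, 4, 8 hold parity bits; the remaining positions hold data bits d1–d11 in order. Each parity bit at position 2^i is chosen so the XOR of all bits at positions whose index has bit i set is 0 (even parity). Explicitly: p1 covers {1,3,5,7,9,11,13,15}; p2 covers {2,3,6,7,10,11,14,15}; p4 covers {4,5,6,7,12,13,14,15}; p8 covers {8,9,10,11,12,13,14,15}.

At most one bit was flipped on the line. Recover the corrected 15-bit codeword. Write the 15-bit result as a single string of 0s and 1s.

s1 (pos 1,3,5,7,9,11,13,15): 1⊕1⊕0⊕0⊕0⊕0⊕0⊕1 = 1
s2 (pos 2,3,6,7,10,11,14,15): 0⊕1⊕0⊕0⊕0⊕0⊕1⊕1 = 1
s4 (pos 4,5,6,7,12,13,14,15): 0⊕0⊕0⊕0⊕1⊕0⊕1⊕1 = 1
s8 (pos 8,9,10,11,12,13,14,15): 1⊕0⊕0⊕0⊕1⊕0⊕1⊕1 = 0
Syndrome s8…s1 = 0111 → error at position 7.
Flip position 7: 101000010001011 → 101000110001011

101000110001011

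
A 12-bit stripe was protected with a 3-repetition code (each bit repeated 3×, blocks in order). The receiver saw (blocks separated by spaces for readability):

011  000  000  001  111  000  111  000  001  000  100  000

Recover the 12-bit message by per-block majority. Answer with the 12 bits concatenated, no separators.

100010100000

Block 1 (011): 2 ones → 1
Block 2 (000): 0 ones → 0
Block 3 (000): 0 ones → 0
Block 4 (001): 1 one → 0
Block 5 (111): 3 ones → 1
Block 6 (000): 0 ones → 0
Block 7 (111): 3 ones → 1
Block 8 (000): 0 ones → 0
Block 9 (001): 1 one → 0
Block 10 (000): 0 ones → 0
Block 11 (100): 1 one → 0
Block 12 (000): 0 ones → 0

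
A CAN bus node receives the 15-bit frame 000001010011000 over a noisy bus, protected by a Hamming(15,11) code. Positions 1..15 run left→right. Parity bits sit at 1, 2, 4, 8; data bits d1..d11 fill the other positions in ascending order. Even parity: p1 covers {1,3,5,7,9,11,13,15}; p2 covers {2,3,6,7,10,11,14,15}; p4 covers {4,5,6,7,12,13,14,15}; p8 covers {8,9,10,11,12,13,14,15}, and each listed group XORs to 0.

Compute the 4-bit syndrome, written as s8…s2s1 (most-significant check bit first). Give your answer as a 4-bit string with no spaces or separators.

s1 (pos 1,3,5,7,9,11,13,15): 0⊕0⊕0⊕0⊕0⊕1⊕0⊕0 = 1
s2 (pos 2,3,6,7,10,11,14,15): 0⊕0⊕1⊕0⊕0⊕1⊕0⊕0 = 0
s4 (pos 4,5,6,7,12,13,14,15): 0⊕0⊕1⊕0⊕1⊕0⊕0⊕0 = 0
s8 (pos 8,9,10,11,12,13,14,15): 1⊕0⊕0⊕1⊕1⊕0⊕0⊕0 = 1
Syndrome s8…s1 = 1001 → error at position 9.

1001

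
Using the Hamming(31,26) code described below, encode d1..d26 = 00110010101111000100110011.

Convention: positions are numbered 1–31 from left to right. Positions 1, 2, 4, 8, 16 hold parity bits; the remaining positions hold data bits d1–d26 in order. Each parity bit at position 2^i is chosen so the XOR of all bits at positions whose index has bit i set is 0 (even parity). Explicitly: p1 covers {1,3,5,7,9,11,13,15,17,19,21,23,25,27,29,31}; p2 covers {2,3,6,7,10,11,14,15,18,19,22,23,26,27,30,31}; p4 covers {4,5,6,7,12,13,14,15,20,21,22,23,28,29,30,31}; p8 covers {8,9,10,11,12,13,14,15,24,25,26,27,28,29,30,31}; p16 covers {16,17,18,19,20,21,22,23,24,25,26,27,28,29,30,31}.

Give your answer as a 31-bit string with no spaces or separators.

Place data at non-parity positions: p1 p2 0 p4 0 1 1 p8 0 0 1 0 1 0 1 p16 1 1 1 0 0 0 1 0 0 1 1 0 0 1 1
p1 (pos 1,3,5,7,9,11,13,15,17,19,21,23,25,27,29,31): XOR of data positions = 0⊕0⊕1⊕0⊕1⊕1⊕1⊕1⊕1⊕0⊕1⊕0⊕1⊕0⊕1 = 1
p2 (pos 2,3,6,7,10,11,14,15,18,19,22,23,26,27,30,31): XOR of data positions = 0⊕1⊕1⊕0⊕1⊕0⊕1⊕1⊕1⊕0⊕1⊕1⊕1⊕1⊕1 = 1
p4 (pos 4,5,6,7,12,13,14,15,20,21,22,23,28,29,30,31): XOR of data positions = 0⊕1⊕1⊕0⊕1⊕0⊕1⊕0⊕0⊕0⊕1⊕0⊕0⊕1⊕1 = 1
p8 (pos 8,9,10,11,12,13,14,15,24,25,26,27,28,29,30,31): XOR of data positions = 0⊕0⊕1⊕0⊕1⊕0⊕1⊕0⊕0⊕1⊕1⊕0⊕0⊕1⊕1 = 1
p16 (pos 16,17,18,19,20,21,22,23,24,25,26,27,28,29,30,31): XOR of data positions = 1⊕1⊕1⊕0⊕0⊕0⊕1⊕0⊕0⊕1⊕1⊕0⊕0⊕1⊕1 = 0
Codeword: 1101011100101010111000100110011

1101011100101010111000100110011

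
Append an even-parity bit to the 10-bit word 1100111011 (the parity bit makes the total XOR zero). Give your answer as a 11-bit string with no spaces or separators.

XOR of the 10 data bits: 1⊕1⊕0⊕0⊕1⊕1⊕1⊕0⊕1⊕1 = 1
Parity bit = 1 (so all 11 bits XOR to 0).

11001110111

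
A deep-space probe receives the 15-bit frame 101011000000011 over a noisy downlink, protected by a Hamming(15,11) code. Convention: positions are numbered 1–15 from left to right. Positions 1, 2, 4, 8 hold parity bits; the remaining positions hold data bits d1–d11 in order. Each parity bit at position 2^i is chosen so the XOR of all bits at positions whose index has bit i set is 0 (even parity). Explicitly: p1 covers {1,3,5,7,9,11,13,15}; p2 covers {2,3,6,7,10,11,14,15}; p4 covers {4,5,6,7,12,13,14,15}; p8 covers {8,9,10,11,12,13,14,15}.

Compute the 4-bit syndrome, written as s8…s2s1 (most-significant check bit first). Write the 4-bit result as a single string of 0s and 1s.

0000

s1 (pos 1,3,5,7,9,11,13,15): 1⊕1⊕1⊕0⊕0⊕0⊕0⊕1 = 0
s2 (pos 2,3,6,7,10,11,14,15): 0⊕1⊕1⊕0⊕0⊕0⊕1⊕1 = 0
s4 (pos 4,5,6,7,12,13,14,15): 0⊕1⊕1⊕0⊕0⊕0⊕1⊕1 = 0
s8 (pos 8,9,10,11,12,13,14,15): 0⊕0⊕0⊕0⊕0⊕0⊕1⊕1 = 0
Syndrome s8…s1 = 0000 → no error.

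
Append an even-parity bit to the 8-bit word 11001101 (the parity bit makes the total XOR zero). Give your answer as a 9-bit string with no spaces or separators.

110011011

XOR of the 8 data bits: 1⊕1⊕0⊕0⊕1⊕1⊕0⊕1 = 1
Parity bit = 1 (so all 9 bits XOR to 0).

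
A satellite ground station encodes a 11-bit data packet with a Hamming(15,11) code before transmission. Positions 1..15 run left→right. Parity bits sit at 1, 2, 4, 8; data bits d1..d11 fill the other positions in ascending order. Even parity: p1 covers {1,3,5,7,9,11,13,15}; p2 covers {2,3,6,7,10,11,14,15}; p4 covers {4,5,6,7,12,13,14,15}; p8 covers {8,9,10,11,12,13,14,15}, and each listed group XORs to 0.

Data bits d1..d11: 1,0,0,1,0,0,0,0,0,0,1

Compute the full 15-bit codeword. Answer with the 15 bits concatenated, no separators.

Place data at non-parity positions: p1 p2 1 p4 0 0 1 p8 0 0 0 0 0 0 1
p1 (pos 1,3,5,7,9,11,13,15): XOR of data positions = 1⊕0⊕1⊕0⊕0⊕0⊕1 = 1
p2 (pos 2,3,6,7,10,11,14,15): XOR of data positions = 1⊕0⊕1⊕0⊕0⊕0⊕1 = 1
p4 (pos 4,5,6,7,12,13,14,15): XOR of data positions = 0⊕0⊕1⊕0⊕0⊕0⊕1 = 0
p8 (pos 8,9,10,11,12,13,14,15): XOR of data positions = 0⊕0⊕0⊕0⊕0⊕0⊕1 = 1
Codeword: 111000110000001

111000110000001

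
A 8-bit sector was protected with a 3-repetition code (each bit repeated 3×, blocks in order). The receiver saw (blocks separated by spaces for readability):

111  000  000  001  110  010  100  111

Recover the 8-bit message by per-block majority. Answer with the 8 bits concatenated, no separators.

10001001

Block 1 (111): 3 ones → 1
Block 2 (000): 0 ones → 0
Block 3 (000): 0 ones → 0
Block 4 (001): 1 one → 0
Block 5 (110): 2 ones → 1
Block 6 (010): 1 one → 0
Block 7 (100): 1 one → 0
Block 8 (111): 3 ones → 1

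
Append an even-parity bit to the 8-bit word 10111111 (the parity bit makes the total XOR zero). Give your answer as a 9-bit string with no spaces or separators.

XOR of the 8 data bits: 1⊕0⊕1⊕1⊕1⊕1⊕1⊕1 = 1
Parity bit = 1 (so all 9 bits XOR to 0).

101111111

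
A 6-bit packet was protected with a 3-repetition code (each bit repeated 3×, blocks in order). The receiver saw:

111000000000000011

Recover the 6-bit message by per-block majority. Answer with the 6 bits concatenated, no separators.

100001

Block 1 (111): 3 ones → 1
Block 2 (000): 0 ones → 0
Block 3 (000): 0 ones → 0
Block 4 (000): 0 ones → 0
Block 5 (000): 0 ones → 0
Block 6 (011): 2 ones → 1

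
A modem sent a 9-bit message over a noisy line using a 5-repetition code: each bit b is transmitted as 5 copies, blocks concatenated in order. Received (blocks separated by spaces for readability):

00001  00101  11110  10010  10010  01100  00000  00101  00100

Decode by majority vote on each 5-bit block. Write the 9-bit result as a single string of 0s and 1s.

001000000

Block 1 (00001): 1 one → 0
Block 2 (00101): 2 ones → 0
Block 3 (11110): 4 ones → 1
Block 4 (10010): 2 ones → 0
Block 5 (10010): 2 ones → 0
Block 6 (01100): 2 ones → 0
Block 7 (00000): 0 ones → 0
Block 8 (00101): 2 ones → 0
Block 9 (00100): 1 one → 0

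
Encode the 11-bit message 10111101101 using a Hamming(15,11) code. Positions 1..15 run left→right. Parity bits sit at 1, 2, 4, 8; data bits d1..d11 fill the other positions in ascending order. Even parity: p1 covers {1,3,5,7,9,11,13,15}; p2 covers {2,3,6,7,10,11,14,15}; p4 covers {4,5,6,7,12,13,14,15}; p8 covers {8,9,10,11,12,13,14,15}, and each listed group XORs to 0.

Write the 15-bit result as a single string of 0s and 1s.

111101111101101

Place data at non-parity positions: p1 p2 1 p4 0 1 1 p8 1 1 0 1 1 0 1
p1 (pos 1,3,5,7,9,11,13,15): XOR of data positions = 1⊕0⊕1⊕1⊕0⊕1⊕1 = 1
p2 (pos 2,3,6,7,10,11,14,15): XOR of data positions = 1⊕1⊕1⊕1⊕0⊕0⊕1 = 1
p4 (pos 4,5,6,7,12,13,14,15): XOR of data positions = 0⊕1⊕1⊕1⊕1⊕0⊕1 = 1
p8 (pos 8,9,10,11,12,13,14,15): XOR of data positions = 1⊕1⊕0⊕1⊕1⊕0⊕1 = 1
Codeword: 111101111101101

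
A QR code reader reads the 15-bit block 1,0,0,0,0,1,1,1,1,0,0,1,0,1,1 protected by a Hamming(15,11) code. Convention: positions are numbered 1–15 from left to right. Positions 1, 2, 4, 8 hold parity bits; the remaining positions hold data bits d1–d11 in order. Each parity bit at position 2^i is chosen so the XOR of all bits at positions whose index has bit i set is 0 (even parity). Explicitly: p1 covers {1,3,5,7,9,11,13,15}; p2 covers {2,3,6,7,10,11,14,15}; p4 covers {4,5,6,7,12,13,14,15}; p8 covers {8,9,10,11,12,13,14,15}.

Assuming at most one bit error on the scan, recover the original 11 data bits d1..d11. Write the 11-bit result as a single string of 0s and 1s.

s1 (pos 1,3,5,7,9,11,13,15): 1⊕0⊕0⊕1⊕1⊕0⊕0⊕1 = 0
s2 (pos 2,3,6,7,10,11,14,15): 0⊕0⊕1⊕1⊕0⊕0⊕1⊕1 = 0
s4 (pos 4,5,6,7,12,13,14,15): 0⊕0⊕1⊕1⊕1⊕0⊕1⊕1 = 1
s8 (pos 8,9,10,11,12,13,14,15): 1⊕1⊕0⊕0⊕1⊕0⊕1⊕1 = 1
Syndrome s8…s1 = 1100 → error at position 12.
Flip position 12: 100001111001011 → 100001111000011
Read data bits from positions 3,5,6,7,9,10,11,12,13,14,15: 00111000011

00111000011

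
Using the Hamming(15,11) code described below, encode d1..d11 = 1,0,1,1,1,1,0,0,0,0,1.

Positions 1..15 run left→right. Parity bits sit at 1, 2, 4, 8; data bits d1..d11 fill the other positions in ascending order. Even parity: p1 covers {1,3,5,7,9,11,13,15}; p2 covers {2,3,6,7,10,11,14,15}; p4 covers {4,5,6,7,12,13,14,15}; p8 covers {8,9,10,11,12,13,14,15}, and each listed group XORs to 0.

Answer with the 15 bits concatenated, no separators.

Place data at non-parity positions: p1 p2 1 p4 0 1 1 p8 1 1 0 0 0 0 1
p1 (pos 1,3,5,7,9,11,13,15): XOR of data positions = 1⊕0⊕1⊕1⊕0⊕0⊕1 = 0
p2 (pos 2,3,6,7,10,11,14,15): XOR of data positions = 1⊕1⊕1⊕1⊕0⊕0⊕1 = 1
p4 (pos 4,5,6,7,12,13,14,15): XOR of data positions = 0⊕1⊕1⊕0⊕0⊕0⊕1 = 1
p8 (pos 8,9,10,11,12,13,14,15): XOR of data positions = 1⊕1⊕0⊕0⊕0⊕0⊕1 = 1
Codeword: 011101111100001

011101111100001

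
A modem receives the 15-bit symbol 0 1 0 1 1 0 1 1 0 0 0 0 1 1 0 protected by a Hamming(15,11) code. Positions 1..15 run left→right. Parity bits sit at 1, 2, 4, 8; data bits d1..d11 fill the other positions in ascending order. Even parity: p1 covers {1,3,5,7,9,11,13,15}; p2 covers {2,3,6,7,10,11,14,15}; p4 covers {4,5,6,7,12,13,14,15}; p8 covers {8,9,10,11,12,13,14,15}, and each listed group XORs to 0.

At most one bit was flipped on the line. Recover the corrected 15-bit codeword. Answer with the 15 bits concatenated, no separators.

010110110000111

s1 (pos 1,3,5,7,9,11,13,15): 0⊕0⊕1⊕1⊕0⊕0⊕1⊕0 = 1
s2 (pos 2,3,6,7,10,11,14,15): 1⊕0⊕0⊕1⊕0⊕0⊕1⊕0 = 1
s4 (pos 4,5,6,7,12,13,14,15): 1⊕1⊕0⊕1⊕0⊕1⊕1⊕0 = 1
s8 (pos 8,9,10,11,12,13,14,15): 1⊕0⊕0⊕0⊕0⊕1⊕1⊕0 = 1
Syndrome s8…s1 = 1111 → error at position 15.
Flip position 15: 010110110000110 → 010110110000111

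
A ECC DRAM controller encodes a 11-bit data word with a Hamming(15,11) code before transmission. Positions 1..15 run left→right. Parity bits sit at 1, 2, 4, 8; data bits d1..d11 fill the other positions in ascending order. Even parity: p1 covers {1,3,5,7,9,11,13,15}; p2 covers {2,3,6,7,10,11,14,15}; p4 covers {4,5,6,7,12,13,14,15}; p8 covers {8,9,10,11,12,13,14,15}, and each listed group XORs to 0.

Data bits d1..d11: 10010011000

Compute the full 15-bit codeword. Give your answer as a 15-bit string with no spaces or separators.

111000100011000

Place data at non-parity positions: p1 p2 1 p4 0 0 1 p8 0 0 1 1 0 0 0
p1 (pos 1,3,5,7,9,11,13,15): XOR of data positions = 1⊕0⊕1⊕0⊕1⊕0⊕0 = 1
p2 (pos 2,3,6,7,10,11,14,15): XOR of data positions = 1⊕0⊕1⊕0⊕1⊕0⊕0 = 1
p4 (pos 4,5,6,7,12,13,14,15): XOR of data positions = 0⊕0⊕1⊕1⊕0⊕0⊕0 = 0
p8 (pos 8,9,10,11,12,13,14,15): XOR of data positions = 0⊕0⊕1⊕1⊕0⊕0⊕0 = 0
Codeword: 111000100011000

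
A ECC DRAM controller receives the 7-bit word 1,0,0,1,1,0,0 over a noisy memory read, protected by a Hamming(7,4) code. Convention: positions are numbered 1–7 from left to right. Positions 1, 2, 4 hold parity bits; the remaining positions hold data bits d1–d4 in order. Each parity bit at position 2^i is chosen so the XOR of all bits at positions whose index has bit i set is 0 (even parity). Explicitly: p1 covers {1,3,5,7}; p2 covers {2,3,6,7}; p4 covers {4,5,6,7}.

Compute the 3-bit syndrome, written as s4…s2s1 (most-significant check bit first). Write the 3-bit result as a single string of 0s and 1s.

000

s1 (pos 1,3,5,7): 1⊕0⊕1⊕0 = 0
s2 (pos 2,3,6,7): 0⊕0⊕0⊕0 = 0
s4 (pos 4,5,6,7): 1⊕1⊕0⊕0 = 0
Syndrome s4…s1 = 000 → no error.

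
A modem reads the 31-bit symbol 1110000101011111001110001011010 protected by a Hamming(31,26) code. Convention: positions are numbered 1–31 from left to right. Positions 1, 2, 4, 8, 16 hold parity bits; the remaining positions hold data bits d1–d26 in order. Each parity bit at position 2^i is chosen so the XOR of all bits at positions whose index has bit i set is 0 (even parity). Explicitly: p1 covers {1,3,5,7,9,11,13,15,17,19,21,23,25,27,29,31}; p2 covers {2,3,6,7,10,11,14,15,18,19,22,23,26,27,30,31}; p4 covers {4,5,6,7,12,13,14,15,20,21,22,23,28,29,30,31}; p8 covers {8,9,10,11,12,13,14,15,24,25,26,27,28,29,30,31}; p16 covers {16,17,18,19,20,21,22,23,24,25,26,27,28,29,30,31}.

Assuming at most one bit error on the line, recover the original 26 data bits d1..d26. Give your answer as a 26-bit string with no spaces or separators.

s1 (pos 1,3,5,7,9,11,13,15,17,19,21,23,25,27,29,31): 1⊕1⊕0⊕0⊕0⊕0⊕1⊕1⊕0⊕1⊕1⊕0⊕1⊕1⊕0⊕0 = 0
s2 (pos 2,3,6,7,10,11,14,15,18,19,22,23,26,27,30,31): 1⊕1⊕0⊕0⊕1⊕0⊕1⊕1⊕0⊕1⊕0⊕0⊕0⊕1⊕1⊕0 = 0
s4 (pos 4,5,6,7,12,13,14,15,20,21,22,23,28,29,30,31): 0⊕0⊕0⊕0⊕1⊕1⊕1⊕1⊕1⊕1⊕0⊕0⊕1⊕0⊕1⊕0 = 0
s8 (pos 8,9,10,11,12,13,14,15,24,25,26,27,28,29,30,31): 1⊕0⊕1⊕0⊕1⊕1⊕1⊕1⊕0⊕1⊕0⊕1⊕1⊕0⊕1⊕0 = 0
s16 (pos 16,17,18,19,20,21,22,23,24,25,26,27,28,29,30,31): 1⊕0⊕0⊕1⊕1⊕1⊕0⊕0⊕0⊕1⊕0⊕1⊕1⊕0⊕1⊕0 = 0
Syndrome s16…s1 = 00000 → no error.
Read data bits from positions 3,5,6,7,9,10,11,12,13,14,15,17,18,19,20,21,22,23,24,25,26,27,28,29,30,31: 10000101111001110001011010

10000101111001110001011010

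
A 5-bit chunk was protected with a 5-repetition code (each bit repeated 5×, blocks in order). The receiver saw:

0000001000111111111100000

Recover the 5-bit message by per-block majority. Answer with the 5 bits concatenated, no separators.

00110

Block 1 (00000): 0 ones → 0
Block 2 (01000): 1 one → 0
Block 3 (11111): 5 ones → 1
Block 4 (11111): 5 ones → 1
Block 5 (00000): 0 ones → 0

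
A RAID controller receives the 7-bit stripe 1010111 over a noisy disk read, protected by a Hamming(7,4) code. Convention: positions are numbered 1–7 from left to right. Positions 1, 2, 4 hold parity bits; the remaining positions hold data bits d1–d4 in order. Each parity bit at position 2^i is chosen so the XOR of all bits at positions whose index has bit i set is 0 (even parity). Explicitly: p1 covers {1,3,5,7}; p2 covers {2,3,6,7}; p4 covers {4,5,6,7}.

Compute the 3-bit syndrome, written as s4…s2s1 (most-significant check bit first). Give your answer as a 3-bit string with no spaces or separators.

110

s1 (pos 1,3,5,7): 1⊕1⊕1⊕1 = 0
s2 (pos 2,3,6,7): 0⊕1⊕1⊕1 = 1
s4 (pos 4,5,6,7): 0⊕1⊕1⊕1 = 1
Syndrome s4…s1 = 110 → error at position 6.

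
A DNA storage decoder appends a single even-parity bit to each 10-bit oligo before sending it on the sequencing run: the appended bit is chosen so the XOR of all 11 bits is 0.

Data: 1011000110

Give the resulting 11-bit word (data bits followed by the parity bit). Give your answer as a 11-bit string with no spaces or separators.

XOR of the 10 data bits: 1⊕0⊕1⊕1⊕0⊕0⊕0⊕1⊕1⊕0 = 1
Parity bit = 1 (so all 11 bits XOR to 0).

10110001101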